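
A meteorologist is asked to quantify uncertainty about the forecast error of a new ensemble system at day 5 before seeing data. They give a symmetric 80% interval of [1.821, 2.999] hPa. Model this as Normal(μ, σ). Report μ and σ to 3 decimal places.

A symmetric 80% interval runs μ ± z·σ with z = 1.282.
Half-width = 0.589, so σ = 0.589/1.282 = 0.460.
μ is the interval midpoint, 2.410.

μ = 2.410, σ = 0.460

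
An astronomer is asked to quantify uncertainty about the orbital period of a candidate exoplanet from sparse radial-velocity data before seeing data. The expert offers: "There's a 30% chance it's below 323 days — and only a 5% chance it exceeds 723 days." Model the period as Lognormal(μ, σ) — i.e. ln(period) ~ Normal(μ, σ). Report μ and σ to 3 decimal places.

If T ~ Lognormal(μ,σ) then ln T ~ Normal(μ,σ), so the p-quantile of ln T is μ + z_p·σ.
ln(323) = 5.778 and ln(723) = 6.583; z_{0.3} = -0.5244, z_{0.95} = 1.645.
σ = (6.583 − 5.778)/(1.645 − (-0.5244)) = 0.371.
μ = 5.778 − (-0.5244)·0.371 = 5.972.

μ ≈ 5.972, σ ≈ 0.371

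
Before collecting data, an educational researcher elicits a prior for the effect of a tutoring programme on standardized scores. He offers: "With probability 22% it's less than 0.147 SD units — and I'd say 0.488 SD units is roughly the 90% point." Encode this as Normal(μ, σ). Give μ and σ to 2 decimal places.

μ = 0.28, σ = 0.17

For Normal(μ,σ), the p-quantile is μ + z_p·σ. Here z_{0.22} = -0.7722, z_{0.9} = 1.282.
So 0.147 = μ − 0.7722σ and 0.488 = μ + 1.282σ.
Subtracting: σ = (0.488 − 0.147)/(1.282 − (-0.7722)) = 0.17.
Then μ = 0.147 − (-0.7722)·0.17 = 0.28.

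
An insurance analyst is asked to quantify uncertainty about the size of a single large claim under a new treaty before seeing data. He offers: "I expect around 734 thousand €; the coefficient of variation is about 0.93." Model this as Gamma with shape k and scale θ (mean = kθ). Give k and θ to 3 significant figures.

For Gamma(k, scale θ): mean = kθ, variance = kθ², so CV = 1/√k.
CV = 0.93, hence k = 1/CV² = 1.16.
Then θ = mean/k = 734/1.16 = 635.

k ≈ 1.16, θ ≈ 635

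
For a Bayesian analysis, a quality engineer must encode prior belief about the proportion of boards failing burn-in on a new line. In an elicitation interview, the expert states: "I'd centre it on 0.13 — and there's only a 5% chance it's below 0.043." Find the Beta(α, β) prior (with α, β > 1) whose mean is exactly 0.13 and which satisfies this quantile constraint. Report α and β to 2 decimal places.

With mean 0.13 fixed, write α = 0.13s, β = 0.87s where s = α+β.
Need P(θ < 0.043) = 0.05 under Beta(0.13s, 0.87s). Normal approximation: (q−m)/√(m(1−m)/s) ≈ z_{0.05} = -1.64, so s ≈ 0.13·0.87·(-1.64)²/(0.043−0.13)² = 40.4.
At s = 40.4: P(θ<0.043) ≈ 0.019. Adjusting to match 0.05 gives s ≈ 26.91.
So α = 0.13·26.91 ≈ 3.50, β = 0.87·26.91 ≈ 23.41.

α ≈ 3.50, β ≈ 23.41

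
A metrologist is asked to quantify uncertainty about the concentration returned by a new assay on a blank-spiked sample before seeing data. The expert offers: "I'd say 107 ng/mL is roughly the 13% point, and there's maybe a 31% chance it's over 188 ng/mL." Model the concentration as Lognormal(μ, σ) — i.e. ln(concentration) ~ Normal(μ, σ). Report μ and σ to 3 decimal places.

μ ≈ 5.064, σ ≈ 0.347

If T ~ Lognormal(μ,σ) then ln T ~ Normal(μ,σ), so the p-quantile of ln T is μ + z_p·σ.
ln(107) = 4.673 and ln(188) = 5.236; z_{0.13} = -1.126, z_{0.69} = 0.4959.
σ = (5.236 − 4.673)/(0.4959 − (-1.126)) = 0.347.
μ = 4.673 − (-1.126)·0.347 = 5.064.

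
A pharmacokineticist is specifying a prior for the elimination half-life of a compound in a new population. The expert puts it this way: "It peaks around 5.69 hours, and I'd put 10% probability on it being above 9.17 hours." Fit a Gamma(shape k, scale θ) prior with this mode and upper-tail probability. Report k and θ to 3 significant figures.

k ≈ 9.26, θ ≈ 0.689

Gamma(k,θ) with k>1 has mode (k−1)θ, so θ = 5.69/(k−1).
Need P(X < 9.17) = 0.9 with θ tied to k this way. Start at k = 2, θ = 5.69: P(X<9.17) ≈ 0.479.
Too low — raise k to concentrate. Iterating converges to k ≈ 9.26.
Then θ = 5.69/(9.26−1) ≈ 0.689.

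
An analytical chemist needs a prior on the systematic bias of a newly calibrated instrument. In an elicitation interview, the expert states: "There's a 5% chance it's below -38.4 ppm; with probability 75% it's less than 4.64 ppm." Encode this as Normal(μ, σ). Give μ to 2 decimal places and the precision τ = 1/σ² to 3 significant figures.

μ = -7.88, τ = 0.0029

For Normal(μ,σ), the p-quantile is μ + z_p·σ. Here z_{0.05} = -1.645, z_{0.75} = 0.6745.
So -38.4 = μ − 1.645σ and 4.64 = μ + 0.6745σ.
Subtracting: σ = (4.64 − -38.4)/(0.6745 − (-1.645)) = 18.56.
Then μ = -38.4 − (-1.645)·18.56 = -7.88.
Precision τ = 1/σ² = 1/18.56² = 0.0029.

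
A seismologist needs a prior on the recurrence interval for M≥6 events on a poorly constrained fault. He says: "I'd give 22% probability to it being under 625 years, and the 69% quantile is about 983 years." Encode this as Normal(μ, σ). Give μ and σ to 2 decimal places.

For Normal(μ,σ), the p-quantile is μ + z_p·σ. Here z_{0.22} = -0.7722, z_{0.69} = 0.4959.
So 625 = μ − 0.7722σ and 983 = μ + 0.4959σ.
Subtracting: σ = (983 − 625)/(0.4959 − (-0.7722)) = 282.32.
Then μ = 625 − (-0.7722)·282.32 = 843.01.

μ = 843.01, σ = 282.32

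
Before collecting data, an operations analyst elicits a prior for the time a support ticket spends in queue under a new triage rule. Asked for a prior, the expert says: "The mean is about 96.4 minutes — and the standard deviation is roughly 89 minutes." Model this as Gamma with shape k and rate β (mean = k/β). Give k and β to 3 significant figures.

For Gamma(k, rate β): mean = k/β, variance = k/β², so CV = 1/√k.
CV = SD/mean = 89/96.4 = 0.9232, hence k = 1/CV² = 1.17.
Then β = k/mean = 1.17/96.4 = 0.0122.

k ≈ 1.17, β ≈ 0.0122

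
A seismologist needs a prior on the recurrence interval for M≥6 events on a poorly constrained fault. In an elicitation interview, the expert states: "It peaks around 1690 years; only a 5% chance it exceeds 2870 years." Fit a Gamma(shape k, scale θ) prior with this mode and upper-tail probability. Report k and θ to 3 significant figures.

k ≈ 11, θ ≈ 170

Gamma(k,θ) with k>1 has mode (k−1)θ, so θ = 1690/(k−1).
Need P(X < 2870) = 0.95 with θ tied to k this way. Start at k = 2, θ = 1690: P(X<2870) ≈ 0.506.
Too low — raise k to concentrate. Iterating converges to k ≈ 11.
Then θ = 1690/(11−1) ≈ 170.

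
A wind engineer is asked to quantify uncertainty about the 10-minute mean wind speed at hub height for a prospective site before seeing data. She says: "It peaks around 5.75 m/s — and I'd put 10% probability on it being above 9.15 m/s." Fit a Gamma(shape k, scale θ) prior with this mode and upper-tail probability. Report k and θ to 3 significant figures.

k ≈ 9.7, θ ≈ 0.661

Gamma(k,θ) with k>1 has mode (k−1)θ, so θ = 5.75/(k−1).
Need P(X < 9.15) = 0.9 with θ tied to k this way. Start at k = 2, θ = 5.75: P(X<9.15) ≈ 0.472.
Too low — raise k to concentrate. Iterating converges to k ≈ 9.7.
Then θ = 5.75/(9.7−1) ≈ 0.661.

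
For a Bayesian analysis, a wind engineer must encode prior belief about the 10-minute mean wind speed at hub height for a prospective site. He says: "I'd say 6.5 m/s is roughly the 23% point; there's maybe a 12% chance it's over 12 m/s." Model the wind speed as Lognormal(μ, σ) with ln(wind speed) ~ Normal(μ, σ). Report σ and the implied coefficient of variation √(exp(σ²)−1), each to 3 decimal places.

If T ~ Lognormal(μ,σ) then ln T ~ Normal(μ,σ), so the p-quantile of ln T is μ + z_p·σ.
ln(6.5) = 1.872 and ln(12) = 2.485; z_{0.23} = -0.7388, z_{0.88} = 1.175.
σ = (2.485 − 1.872)/(1.175 − (-0.7388)) = 0.320.
μ = 1.872 − (-0.7388)·0.320 = 2.108.
CV = √(exp(σ²)−1) = √(exp(0.1026)−1) = 0.329.

σ ≈ 0.320, CV ≈ 0.329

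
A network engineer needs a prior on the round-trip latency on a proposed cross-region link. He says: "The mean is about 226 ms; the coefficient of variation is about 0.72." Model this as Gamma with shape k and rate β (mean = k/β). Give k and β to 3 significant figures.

For Gamma(k, rate β): mean = k/β, variance = k/β², so CV = 1/√k.
CV = 0.72, hence k = 1/CV² = 1.93.
Then β = k/mean = 1.93/226 = 0.00854.

k ≈ 1.93, β ≈ 0.00854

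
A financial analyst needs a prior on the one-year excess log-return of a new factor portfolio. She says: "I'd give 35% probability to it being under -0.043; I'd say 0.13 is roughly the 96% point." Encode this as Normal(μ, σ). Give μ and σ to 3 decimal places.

For Normal(μ,σ), the p-quantile is μ + z_p·σ. Here z_{0.35} = -0.3853, z_{0.96} = 1.751.
So -0.043 = μ − 0.3853σ and 0.13 = μ + 1.751σ.
Subtracting: σ = (0.13 − -0.043)/(1.751 − (-0.3853)) = 0.081.
Then μ = -0.043 − (-0.3853)·0.081 = -0.012.

μ = -0.012, σ = 0.081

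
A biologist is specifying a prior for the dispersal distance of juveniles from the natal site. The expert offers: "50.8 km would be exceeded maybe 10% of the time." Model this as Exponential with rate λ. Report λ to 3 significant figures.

λ ≈ 0.0453

P(T > 50.8) = e^(−λ·50.8) = 0.1, so λ = −ln(0.1)/50.8 = 0.0453.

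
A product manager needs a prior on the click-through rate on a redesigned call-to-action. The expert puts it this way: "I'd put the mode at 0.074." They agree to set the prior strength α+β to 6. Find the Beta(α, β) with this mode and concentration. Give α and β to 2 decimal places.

α = 1.30, β = 4.70

For α,β > 1 the Beta mode is (α−1)/(α+β−2). With α+β = 6, the mode is (α−1)/4.
Set (α−1)/4 = 0.074 → α = 1 + 0.074·4 = 1.30.
β = 6 − α = 4.70.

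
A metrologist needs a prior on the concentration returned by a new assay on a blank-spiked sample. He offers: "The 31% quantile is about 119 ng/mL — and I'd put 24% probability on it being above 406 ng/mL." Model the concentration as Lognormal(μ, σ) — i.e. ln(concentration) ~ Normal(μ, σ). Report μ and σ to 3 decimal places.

If T ~ Lognormal(μ,σ) then ln T ~ Normal(μ,σ), so the p-quantile of ln T is μ + z_p·σ.
ln(119) = 4.779 and ln(406) = 6.006; z_{0.31} = -0.4959, z_{0.76} = 0.7063.
σ = (6.006 − 4.779)/(0.7063 − (-0.4959)) = 1.021.
μ = 4.779 − (-0.4959)·1.021 = 5.285.

μ ≈ 5.285, σ ≈ 1.021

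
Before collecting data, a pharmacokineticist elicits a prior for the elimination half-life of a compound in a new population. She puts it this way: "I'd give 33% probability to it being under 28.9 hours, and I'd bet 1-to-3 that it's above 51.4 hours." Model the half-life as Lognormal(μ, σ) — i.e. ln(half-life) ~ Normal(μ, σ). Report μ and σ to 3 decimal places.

μ ≈ 3.591, σ ≈ 0.517

If T ~ Lognormal(μ,σ) then ln T ~ Normal(μ,σ), so the p-quantile of ln T is μ + z_p·σ.
ln(28.9) = 3.364 and ln(51.4) = 3.94; z_{0.33} = -0.4399, z_{0.75} = 0.6745.
σ = (3.94 − 3.364)/(0.6745 − (-0.4399)) = 0.517.
μ = 3.364 − (-0.4399)·0.517 = 3.591.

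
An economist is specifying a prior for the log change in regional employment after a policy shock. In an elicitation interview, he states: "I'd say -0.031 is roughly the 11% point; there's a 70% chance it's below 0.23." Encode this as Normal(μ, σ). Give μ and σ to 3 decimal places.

The p-quantile of Normal(μ,σ) is μ + z_p·σ, with z_{0.11} = -1.227 and z_{0.7} = 0.5244.
Eliminate σ: μ = (z₂·x₁ − z₁·x₂)/(z₂ − z₁) = (0.5244·-0.031 − (-1.227)·0.23)/1.751 = 0.152.
Then σ = (x₂ − x₁)/(z₂ − z₁) = (0.23 − -0.031)/1.751 = 0.149.

μ = 0.152, σ = 0.149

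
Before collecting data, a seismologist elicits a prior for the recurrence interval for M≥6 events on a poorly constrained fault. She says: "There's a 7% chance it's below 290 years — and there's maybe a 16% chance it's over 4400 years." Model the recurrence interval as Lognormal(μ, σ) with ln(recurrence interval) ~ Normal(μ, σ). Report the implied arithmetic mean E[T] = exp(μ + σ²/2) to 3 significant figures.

E[T] ≈ 2700 years

If T ~ Lognormal(μ,σ) then ln T ~ Normal(μ,σ), so the p-quantile of ln T is μ + z_p·σ.
ln(290) = 5.67 and ln(4400) = 8.389; z_{0.07} = -1.476, z_{0.84} = 0.9945.
σ = (8.389 − 5.67)/(0.9945 − (-1.476)) = 1.101.
μ = 5.67 − (-1.476)·1.101 = 7.295.
E[T] = exp(μ + σ²/2) = exp(7.295 + 0.6060) = 2700 years.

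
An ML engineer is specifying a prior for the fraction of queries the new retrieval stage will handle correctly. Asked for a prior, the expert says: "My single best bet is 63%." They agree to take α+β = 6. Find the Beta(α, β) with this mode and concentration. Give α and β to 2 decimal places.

For α,β > 1 the Beta mode is (α−1)/(α+β−2). With α+β = 6, the mode is (α−1)/4.
Set (α−1)/4 = 0.63 → α = 1 + 0.63·4 = 3.52.
β = 6 − α = 2.48.

α = 3.52, β = 2.48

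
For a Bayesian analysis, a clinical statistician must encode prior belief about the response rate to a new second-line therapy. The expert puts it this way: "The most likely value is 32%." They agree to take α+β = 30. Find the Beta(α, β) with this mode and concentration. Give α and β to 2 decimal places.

α = 9.96, β = 20.04

For α,β > 1 the Beta mode is (α−1)/(α+β−2). With α+β = 30, the mode is (α−1)/28.
Set (α−1)/28 = 0.32 → α = 1 + 0.32·28 = 9.96.
β = 30 − α = 20.04.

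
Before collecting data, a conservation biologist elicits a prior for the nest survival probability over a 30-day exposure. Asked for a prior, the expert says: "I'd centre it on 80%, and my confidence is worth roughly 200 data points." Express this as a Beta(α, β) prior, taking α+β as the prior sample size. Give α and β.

α = 160, β = 40

Under the effective-sample-size interpretation, Beta(α, β) has prior mean α/(α+β) and prior sample size α+β.
So α+β = 200 and α/(α+β) = 0.8, giving α = 0.8·200 = 160 and β = 200 − 160 = 40.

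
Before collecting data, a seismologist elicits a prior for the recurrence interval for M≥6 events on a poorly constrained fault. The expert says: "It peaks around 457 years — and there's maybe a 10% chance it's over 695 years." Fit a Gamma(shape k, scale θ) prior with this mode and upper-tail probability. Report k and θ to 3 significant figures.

k ≈ 11.6, θ ≈ 43.1

Gamma(k,θ) with k>1 has mode (k−1)θ, so θ = 457/(k−1).
Need P(X < 695) = 0.9 with θ tied to k this way. Start at k = 2, θ = 457: P(X<695) ≈ 0.449.
Too low — raise k to concentrate. Iterating converges to k ≈ 11.6.
Then θ = 457/(11.6−1) ≈ 43.1.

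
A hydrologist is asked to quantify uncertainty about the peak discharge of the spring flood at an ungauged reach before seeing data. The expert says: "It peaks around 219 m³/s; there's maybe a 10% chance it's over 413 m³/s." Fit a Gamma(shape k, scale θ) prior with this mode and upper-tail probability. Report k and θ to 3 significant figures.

k ≈ 5.75, θ ≈ 46.1

Gamma(k,θ) with k>1 has mode (k−1)θ, so θ = 219/(k−1).
Need P(X < 413) = 0.9 with θ tied to k this way. Start at k = 2, θ = 219: P(X<413) ≈ 0.562.
Too low — raise k to concentrate. Iterating converges to k ≈ 5.75.
Then θ = 219/(5.75−1) ≈ 46.1.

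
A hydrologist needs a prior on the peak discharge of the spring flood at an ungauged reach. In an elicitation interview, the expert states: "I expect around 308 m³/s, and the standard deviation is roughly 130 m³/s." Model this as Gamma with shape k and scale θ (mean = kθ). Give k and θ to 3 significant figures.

k ≈ 5.61, θ ≈ 54.9

For Gamma(k, scale θ): mean = kθ, variance = kθ², so CV = 1/√k.
CV = SD/mean = 130/308 = 0.4221, hence k = 1/CV² = 5.61.
Then θ = mean/k = 308/5.61 = 54.9.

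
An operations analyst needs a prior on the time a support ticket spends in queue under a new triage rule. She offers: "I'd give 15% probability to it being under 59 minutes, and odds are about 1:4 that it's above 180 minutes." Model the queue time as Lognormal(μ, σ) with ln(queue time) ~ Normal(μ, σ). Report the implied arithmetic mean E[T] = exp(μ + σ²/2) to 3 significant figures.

If T ~ Lognormal(μ,σ) then ln T ~ Normal(μ,σ), so the p-quantile of ln T is μ + z_p·σ.
ln(59) = 4.078 and ln(180) = 5.193; z_{0.15} = -1.036, z_{0.8} = 0.8416.
σ = (5.193 − 4.078)/(0.8416 − (-1.036)) = 0.594.
μ = 4.078 − (-1.036)·0.594 = 4.693.
E[T] = exp(μ + σ²/2) = exp(4.693 + 0.1764) = 130 minutes.

E[T] ≈ 130 minutes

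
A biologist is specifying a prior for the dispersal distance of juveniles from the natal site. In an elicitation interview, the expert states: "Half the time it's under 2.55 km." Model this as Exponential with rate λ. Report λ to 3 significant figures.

Exponential median = ln 2 / λ, so λ = ln 2 / 2.55 = 0.272.

λ ≈ 0.272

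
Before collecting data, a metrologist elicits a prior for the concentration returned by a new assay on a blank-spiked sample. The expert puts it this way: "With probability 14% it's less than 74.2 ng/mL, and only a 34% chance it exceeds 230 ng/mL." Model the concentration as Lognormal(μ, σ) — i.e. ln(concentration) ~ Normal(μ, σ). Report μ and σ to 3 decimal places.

If T ~ Lognormal(μ,σ) then ln T ~ Normal(μ,σ), so the p-quantile of ln T is μ + z_p·σ.
ln(74.2) = 4.307 and ln(230) = 5.438; z_{0.14} = -1.08, z_{0.66} = 0.4125.
σ = (5.438 − 4.307)/(0.4125 − (-1.08)) = 0.758.
μ = 4.307 − (-1.08)·0.758 = 5.125.

μ ≈ 5.125, σ ≈ 0.758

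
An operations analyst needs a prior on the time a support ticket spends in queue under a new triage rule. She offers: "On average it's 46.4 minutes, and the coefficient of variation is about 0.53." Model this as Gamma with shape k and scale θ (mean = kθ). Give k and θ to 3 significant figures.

For Gamma(k, scale θ): mean = kθ, variance = kθ², so CV = 1/√k.
CV = 0.53, hence k = 1/CV² = 3.56.
Then θ = mean/k = 46.4/3.56 = 13.

k ≈ 3.56, θ ≈ 13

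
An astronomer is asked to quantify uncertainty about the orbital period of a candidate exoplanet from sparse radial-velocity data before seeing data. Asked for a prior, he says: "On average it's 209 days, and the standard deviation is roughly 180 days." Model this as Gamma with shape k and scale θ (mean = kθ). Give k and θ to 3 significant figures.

For Gamma(k, scale θ): mean = kθ, variance = kθ², so CV = 1/√k.
CV = SD/mean = 180/209 = 0.8612, hence k = 1/CV² = 1.35.
Then θ = mean/k = 209/1.35 = 155.

k ≈ 1.35, θ ≈ 155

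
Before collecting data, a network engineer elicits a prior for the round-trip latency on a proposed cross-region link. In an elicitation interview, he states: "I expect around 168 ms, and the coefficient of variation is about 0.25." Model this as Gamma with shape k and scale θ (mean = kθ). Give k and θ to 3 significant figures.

For Gamma(k, scale θ): mean = kθ, variance = kθ², so CV = 1/√k.
CV = 0.25, hence k = 1/CV² = 16.
Then θ = mean/k = 168/16 = 10.5.

k ≈ 16, θ ≈ 10.5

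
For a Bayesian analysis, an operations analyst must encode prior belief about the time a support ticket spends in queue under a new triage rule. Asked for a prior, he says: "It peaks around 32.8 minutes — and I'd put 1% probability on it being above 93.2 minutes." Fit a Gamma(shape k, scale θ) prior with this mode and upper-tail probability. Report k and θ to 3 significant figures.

Gamma(k,θ) with k>1 has mode (k−1)θ, so θ = 32.8/(k−1).
Need P(X < 93.2) = 0.99 with θ tied to k this way. Start at k = 2, θ = 32.8: P(X<93.2) ≈ 0.776.
Too low — raise k to concentrate. Iterating converges to k ≈ 5.18.
Then θ = 32.8/(5.18−1) ≈ 7.84.

k ≈ 5.18, θ ≈ 7.84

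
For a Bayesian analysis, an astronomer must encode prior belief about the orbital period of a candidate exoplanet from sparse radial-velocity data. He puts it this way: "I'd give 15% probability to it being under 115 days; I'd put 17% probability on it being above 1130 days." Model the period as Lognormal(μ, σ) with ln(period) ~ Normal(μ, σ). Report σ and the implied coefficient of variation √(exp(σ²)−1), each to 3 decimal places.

If T ~ Lognormal(μ,σ) then ln T ~ Normal(μ,σ), so the p-quantile of ln T is μ + z_p·σ.
ln(115) = 4.745 and ln(1130) = 7.03; z_{0.15} = -1.036, z_{0.83} = 0.9542.
σ = (7.03 − 4.745)/(0.9542 − (-1.036)) = 1.148.
μ = 4.745 − (-1.036)·1.148 = 5.935.
CV = √(exp(σ²)−1) = √(exp(1.3177)−1) = 1.654.

σ ≈ 1.148, CV ≈ 1.654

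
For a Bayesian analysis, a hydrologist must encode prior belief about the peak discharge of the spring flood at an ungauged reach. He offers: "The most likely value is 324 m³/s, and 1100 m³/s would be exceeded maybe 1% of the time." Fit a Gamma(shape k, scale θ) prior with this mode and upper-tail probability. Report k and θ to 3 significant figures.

Gamma(k,θ) with k>1 has mode (k−1)θ, so θ = 324/(k−1).
Need P(X < 1100) = 0.99 with θ tied to k this way. Start at k = 2, θ = 324: P(X<1100) ≈ 0.853.
Too low — raise k to concentrate. Iterating converges to k ≈ 3.92.
Then θ = 324/(3.92−1) ≈ 111.

k ≈ 3.92, θ ≈ 111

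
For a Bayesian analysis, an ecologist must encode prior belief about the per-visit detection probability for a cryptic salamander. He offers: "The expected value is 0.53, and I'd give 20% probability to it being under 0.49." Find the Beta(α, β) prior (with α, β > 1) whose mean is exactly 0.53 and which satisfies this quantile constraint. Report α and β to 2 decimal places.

With mean 0.53 fixed, write α = 0.53s, β = 0.47s where s = α+β.
Need P(θ < 0.49) = 0.2 under Beta(0.53s, 0.47s). Normal approximation: (q−m)/√(m(1−m)/s) ≈ z_{0.2} = -0.842, so s ≈ 0.53·0.47·(-0.842)²/(0.49−0.53)² = 110.3.
At s = 110.3: P(θ<0.49) ≈ 0.200. Adjusting to match 0.2 gives s ≈ 110.13.
So α = 0.53·110.13 ≈ 58.37, β = 0.47·110.13 ≈ 51.76.

α ≈ 58.37, β ≈ 51.76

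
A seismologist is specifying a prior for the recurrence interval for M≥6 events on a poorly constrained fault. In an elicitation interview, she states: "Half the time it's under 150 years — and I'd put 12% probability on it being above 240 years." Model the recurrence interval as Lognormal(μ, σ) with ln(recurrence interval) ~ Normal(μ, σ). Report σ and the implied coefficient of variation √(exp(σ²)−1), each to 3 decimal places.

σ ≈ 0.400, CV ≈ 0.417

If T ~ Lognormal(μ,σ) then ln T ~ Normal(μ,σ), so the p-quantile of ln T is μ + z_p·σ.
ln(150) = 5.011 and ln(240) = 5.481; z_{0.5} = 0, z_{0.88} = 1.175.
σ = (5.481 − 5.011)/(1.175 − (0)) = 0.400.
μ = 5.011 − (0)·0.400 = 5.011.
CV = √(exp(σ²)−1) = √(exp(0.1600)−1) = 0.417.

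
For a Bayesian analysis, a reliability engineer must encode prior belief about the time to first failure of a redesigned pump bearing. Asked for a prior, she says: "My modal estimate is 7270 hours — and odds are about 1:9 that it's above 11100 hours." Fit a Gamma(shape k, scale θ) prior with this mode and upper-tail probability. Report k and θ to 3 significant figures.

Gamma(k,θ) with k>1 has mode (k−1)θ, so θ = 7270/(k−1).
Need P(X < 11100) = 0.9 with θ tied to k this way. Start at k = 2, θ = 7270: P(X<11100) ≈ 0.451.
Too low — raise k to concentrate. Iterating converges to k ≈ 11.4.
Then θ = 7270/(11.4−1) ≈ 698.

k ≈ 11.4, θ ≈ 698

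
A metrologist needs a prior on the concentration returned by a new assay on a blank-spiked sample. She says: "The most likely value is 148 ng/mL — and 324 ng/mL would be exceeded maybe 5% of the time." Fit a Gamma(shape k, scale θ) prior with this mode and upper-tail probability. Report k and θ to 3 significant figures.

Gamma(k,θ) with k>1 has mode (k−1)θ, so θ = 148/(k−1).
Need P(X < 324) = 0.95 with θ tied to k this way. Start at k = 2, θ = 148: P(X<324) ≈ 0.643.
Too low — raise k to concentrate. Iterating converges to k ≈ 5.48.
Then θ = 148/(5.48−1) ≈ 33.

k ≈ 5.48, θ ≈ 33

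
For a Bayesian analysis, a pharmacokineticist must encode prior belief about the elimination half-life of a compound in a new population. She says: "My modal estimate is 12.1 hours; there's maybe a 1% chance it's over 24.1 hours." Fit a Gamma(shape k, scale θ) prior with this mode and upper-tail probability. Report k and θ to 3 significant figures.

k ≈ 11.4, θ ≈ 1.17

Gamma(k,θ) with k>1 has mode (k−1)θ, so θ = 12.1/(k−1).
Need P(X < 24.1) = 0.99 with θ tied to k this way. Start at k = 2, θ = 12.1: P(X<24.1) ≈ 0.592.
Too low — raise k to concentrate. Iterating converges to k ≈ 11.4.
Then θ = 12.1/(11.4−1) ≈ 1.17.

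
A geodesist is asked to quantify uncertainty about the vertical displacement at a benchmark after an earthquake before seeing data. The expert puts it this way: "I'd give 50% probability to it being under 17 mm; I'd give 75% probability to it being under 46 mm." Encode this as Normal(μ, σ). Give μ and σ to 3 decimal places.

μ = 17.000, σ = 42.995

For Normal(μ,σ), the p-quantile is μ + z_p·σ. Here z_{0.5} = 0, z_{0.75} = 0.6745.
So 17 = μ + 0σ and 46 = μ + 0.6745σ.
Subtracting: σ = (46 − 17)/(0.6745 − (0)) = 42.995.
Then μ = 17 − (0)·42.995 = 17.000.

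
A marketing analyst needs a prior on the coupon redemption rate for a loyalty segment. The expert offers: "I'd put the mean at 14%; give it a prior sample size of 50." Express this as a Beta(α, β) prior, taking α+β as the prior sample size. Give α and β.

Under the effective-sample-size interpretation, Beta(α, β) has prior mean α/(α+β) and prior sample size α+β.
So α+β = 50 and α/(α+β) = 0.14, giving α = 0.14·50 = 7 and β = 50 − 7 = 43.

α = 7, β = 43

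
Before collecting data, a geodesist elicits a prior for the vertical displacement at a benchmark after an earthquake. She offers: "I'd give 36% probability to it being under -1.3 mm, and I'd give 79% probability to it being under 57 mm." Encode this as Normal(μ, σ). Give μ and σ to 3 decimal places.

μ = 16.640, σ = 50.048

The p-quantile of Normal(μ,σ) is μ + z_p·σ, with z_{0.36} = -0.3585 and z_{0.79} = 0.8064.
Eliminate σ: μ = (z₂·x₁ − z₁·x₂)/(z₂ − z₁) = (0.8064·-1.3 − (-0.3585)·57)/1.165 = 16.640.
Then σ = (x₂ − x₁)/(z₂ − z₁) = (57 − -1.3)/1.165 = 50.048.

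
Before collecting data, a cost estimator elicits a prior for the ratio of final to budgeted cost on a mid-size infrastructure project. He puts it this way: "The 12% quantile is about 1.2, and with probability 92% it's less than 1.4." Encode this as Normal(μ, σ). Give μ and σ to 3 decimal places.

The p-quantile of Normal(μ,σ) is μ + z_p·σ, with z_{0.12} = -1.175 and z_{0.92} = 1.405.
Eliminate σ: μ = (z₂·x₁ − z₁·x₂)/(z₂ − z₁) = (1.405·1.2 − (-1.175)·1.4)/2.58 = 1.291.
Then σ = (x₂ − x₁)/(z₂ − z₁) = (1.4 − 1.2)/2.58 = 0.078.

μ = 1.291, σ = 0.078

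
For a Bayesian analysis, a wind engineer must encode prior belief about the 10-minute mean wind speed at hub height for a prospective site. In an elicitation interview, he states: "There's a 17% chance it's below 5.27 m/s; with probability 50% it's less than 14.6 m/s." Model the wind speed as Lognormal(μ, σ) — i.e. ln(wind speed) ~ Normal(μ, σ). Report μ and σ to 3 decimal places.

If T ~ Lognormal(μ,σ) then ln T ~ Normal(μ,σ), so the p-quantile of ln T is μ + z_p·σ.
ln(5.27) = 1.662 and ln(14.6) = 2.681; z_{0.17} = -0.9542, z_{0.5} = 0.
σ = (2.681 − 1.662)/(0 − (-0.9542)) = 1.068.
μ = 1.662 − (-0.9542)·1.068 = 2.681.

μ ≈ 2.681, σ ≈ 1.068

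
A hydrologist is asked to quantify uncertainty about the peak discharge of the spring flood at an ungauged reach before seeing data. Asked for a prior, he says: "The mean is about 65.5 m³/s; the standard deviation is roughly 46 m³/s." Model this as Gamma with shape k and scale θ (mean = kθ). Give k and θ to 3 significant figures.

k ≈ 2.03, θ ≈ 32.3

For Gamma(k, scale θ): mean = kθ, variance = kθ², so CV = 1/√k.
CV = SD/mean = 46/65.5 = 0.7023, hence k = 1/CV² = 2.03.
Then θ = mean/k = 65.5/2.03 = 32.3.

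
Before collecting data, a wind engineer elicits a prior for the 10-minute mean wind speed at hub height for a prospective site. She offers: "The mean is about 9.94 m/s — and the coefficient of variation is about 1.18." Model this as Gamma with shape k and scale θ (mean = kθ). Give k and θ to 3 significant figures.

k ≈ 0.718, θ ≈ 13.8

For Gamma(k, scale θ): mean = kθ, variance = kθ², so CV = 1/√k.
CV = 1.18, hence k = 1/CV² = 0.718.
Then θ = mean/k = 9.94/0.718 = 13.8.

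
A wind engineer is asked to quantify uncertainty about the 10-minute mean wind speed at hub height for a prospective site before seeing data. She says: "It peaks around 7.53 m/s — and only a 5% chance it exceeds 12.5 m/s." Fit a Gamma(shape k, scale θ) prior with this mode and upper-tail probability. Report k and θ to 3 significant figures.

Gamma(k,θ) with k>1 has mode (k−1)θ, so θ = 7.53/(k−1).
Need P(X < 12.5) = 0.95 with θ tied to k this way. Start at k = 2, θ = 7.53: P(X<12.5) ≈ 0.494.
Too low — raise k to concentrate. Iterating converges to k ≈ 11.9.
Then θ = 7.53/(11.9−1) ≈ 0.692.

k ≈ 11.9, θ ≈ 0.692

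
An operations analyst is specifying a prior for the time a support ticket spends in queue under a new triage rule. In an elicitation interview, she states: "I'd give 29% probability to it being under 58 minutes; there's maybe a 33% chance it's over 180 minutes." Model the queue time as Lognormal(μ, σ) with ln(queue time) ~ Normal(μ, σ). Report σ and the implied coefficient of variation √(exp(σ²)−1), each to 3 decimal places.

σ ≈ 1.140, CV ≈ 1.634

If T ~ Lognormal(μ,σ) then ln T ~ Normal(μ,σ), so the p-quantile of ln T is μ + z_p·σ.
ln(58) = 4.06 and ln(180) = 5.193; z_{0.29} = -0.5534, z_{0.67} = 0.4399.
σ = (5.193 − 4.06)/(0.4399 − (-0.5534)) = 1.140.
μ = 4.06 − (-0.5534)·1.140 = 4.691.
CV = √(exp(σ²)−1) = √(exp(1.3000)−1) = 1.634.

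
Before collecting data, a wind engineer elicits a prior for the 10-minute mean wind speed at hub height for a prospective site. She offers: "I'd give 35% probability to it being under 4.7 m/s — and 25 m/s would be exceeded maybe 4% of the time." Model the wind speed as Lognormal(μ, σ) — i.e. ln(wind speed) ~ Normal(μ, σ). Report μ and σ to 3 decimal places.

μ ≈ 1.849, σ ≈ 0.782

If T ~ Lognormal(μ,σ) then ln T ~ Normal(μ,σ), so the p-quantile of ln T is μ + z_p·σ.
ln(4.7) = 1.548 and ln(25) = 3.219; z_{0.35} = -0.3853, z_{0.96} = 1.751.
σ = (3.219 − 1.548)/(1.751 − (-0.3853)) = 0.782.
μ = 1.548 − (-0.3853)·0.782 = 1.849.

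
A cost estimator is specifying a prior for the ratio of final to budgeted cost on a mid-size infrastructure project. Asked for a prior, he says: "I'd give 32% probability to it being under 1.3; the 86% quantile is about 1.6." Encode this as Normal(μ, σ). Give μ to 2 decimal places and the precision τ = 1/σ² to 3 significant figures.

μ = 1.39, τ = 26.6

For Normal(μ,σ), the p-quantile is μ + z_p·σ. Here z_{0.32} = -0.4677, z_{0.86} = 1.08.
So 1.3 = μ − 0.4677σ and 1.6 = μ + 1.08σ.
Subtracting: σ = (1.6 − 1.3)/(1.08 − (-0.4677)) = 0.19.
Then μ = 1.3 − (-0.4677)·0.19 = 1.39.
Precision τ = 1/σ² = 1/0.1938² = 26.6.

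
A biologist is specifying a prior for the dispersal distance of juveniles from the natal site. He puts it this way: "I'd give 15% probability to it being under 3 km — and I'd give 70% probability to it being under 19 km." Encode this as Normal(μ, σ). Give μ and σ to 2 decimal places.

For Normal(μ,σ), the p-quantile is μ + z_p·σ. Here z_{0.15} = -1.036, z_{0.7} = 0.5244.
So 3 = μ − 1.036σ and 19 = μ + 0.5244σ.
Subtracting: σ = (19 − 3)/(0.5244 − (-1.036)) = 10.25.
Then μ = 3 − (-1.036)·10.25 = 13.62.

μ = 13.62, σ = 10.25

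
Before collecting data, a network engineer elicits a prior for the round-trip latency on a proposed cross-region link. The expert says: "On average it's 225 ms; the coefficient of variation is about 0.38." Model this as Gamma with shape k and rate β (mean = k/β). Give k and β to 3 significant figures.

For Gamma(k, rate β): mean = k/β, variance = k/β², so CV = 1/√k.
CV = 0.38, hence k = 1/CV² = 6.93.
Then β = k/mean = 6.93/225 = 0.0308.

k ≈ 6.93, β ≈ 0.0308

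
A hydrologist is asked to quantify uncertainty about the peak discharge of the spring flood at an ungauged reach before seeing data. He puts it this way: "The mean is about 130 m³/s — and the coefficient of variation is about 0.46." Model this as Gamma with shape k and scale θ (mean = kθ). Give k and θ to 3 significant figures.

k ≈ 4.73, θ ≈ 27.5

For Gamma(k, scale θ): mean = kθ, variance = kθ², so CV = 1/√k.
CV = 0.46, hence k = 1/CV² = 4.73.
Then θ = mean/k = 130/4.73 = 27.5.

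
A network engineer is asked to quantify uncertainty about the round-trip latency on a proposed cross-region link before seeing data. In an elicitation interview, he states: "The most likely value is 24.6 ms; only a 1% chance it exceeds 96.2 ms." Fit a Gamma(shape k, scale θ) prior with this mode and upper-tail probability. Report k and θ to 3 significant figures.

Gamma(k,θ) with k>1 has mode (k−1)θ, so θ = 24.6/(k−1).
Need P(X < 96.2) = 0.99 with θ tied to k this way. Start at k = 2, θ = 24.6: P(X<96.2) ≈ 0.902.
Too low — raise k to concentrate. Iterating converges to k ≈ 3.26.
Then θ = 24.6/(3.26−1) ≈ 10.9.

k ≈ 3.26, θ ≈ 10.9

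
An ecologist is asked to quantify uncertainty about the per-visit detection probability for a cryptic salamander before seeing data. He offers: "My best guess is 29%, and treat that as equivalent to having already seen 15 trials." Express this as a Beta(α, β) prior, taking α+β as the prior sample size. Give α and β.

Under the effective-sample-size interpretation, Beta(α, β) has prior mean α/(α+β) and prior sample size α+β.
So α+β = 15 and α/(α+β) = 0.29, giving α = 0.29·15 = 4.35 and β = 15 − 4.35 = 10.65.

α = 4.35, β = 10.65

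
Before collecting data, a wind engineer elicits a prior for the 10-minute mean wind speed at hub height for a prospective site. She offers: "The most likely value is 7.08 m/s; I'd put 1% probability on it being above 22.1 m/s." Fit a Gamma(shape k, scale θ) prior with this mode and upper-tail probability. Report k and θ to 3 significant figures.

Gamma(k,θ) with k>1 has mode (k−1)θ, so θ = 7.08/(k−1).
Need P(X < 22.1) = 0.99 with θ tied to k this way. Start at k = 2, θ = 7.08: P(X<22.1) ≈ 0.818.
Too low — raise k to concentrate. Iterating converges to k ≈ 4.44.
Then θ = 7.08/(4.44−1) ≈ 2.06.

k ≈ 4.44, θ ≈ 2.06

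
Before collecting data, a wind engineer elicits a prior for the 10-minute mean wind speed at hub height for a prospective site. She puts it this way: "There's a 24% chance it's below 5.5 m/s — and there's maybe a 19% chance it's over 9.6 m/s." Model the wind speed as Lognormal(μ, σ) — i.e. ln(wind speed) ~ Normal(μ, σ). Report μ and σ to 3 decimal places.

If T ~ Lognormal(μ,σ) then ln T ~ Normal(μ,σ), so the p-quantile of ln T is μ + z_p·σ.
ln(5.5) = 1.705 and ln(9.6) = 2.262; z_{0.24} = -0.7063, z_{0.81} = 0.8779.
σ = (2.262 − 1.705)/(0.8779 − (-0.7063)) = 0.352.
μ = 1.705 − (-0.7063)·0.352 = 1.953.

μ ≈ 1.953, σ ≈ 0.352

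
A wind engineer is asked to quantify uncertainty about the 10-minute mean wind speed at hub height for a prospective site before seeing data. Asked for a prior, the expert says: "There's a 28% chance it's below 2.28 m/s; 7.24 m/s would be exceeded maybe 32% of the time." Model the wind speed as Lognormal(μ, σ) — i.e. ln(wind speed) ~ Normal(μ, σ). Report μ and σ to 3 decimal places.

μ ≈ 1.465, σ ≈ 1.100

If T ~ Lognormal(μ,σ) then ln T ~ Normal(μ,σ), so the p-quantile of ln T is μ + z_p·σ.
ln(2.28) = 0.8242 and ln(7.24) = 1.98; z_{0.28} = -0.5828, z_{0.68} = 0.4677.
σ = (1.98 − 0.8242)/(0.4677 − (-0.5828)) = 1.100.
μ = 0.8242 − (-0.5828)·1.100 = 1.465.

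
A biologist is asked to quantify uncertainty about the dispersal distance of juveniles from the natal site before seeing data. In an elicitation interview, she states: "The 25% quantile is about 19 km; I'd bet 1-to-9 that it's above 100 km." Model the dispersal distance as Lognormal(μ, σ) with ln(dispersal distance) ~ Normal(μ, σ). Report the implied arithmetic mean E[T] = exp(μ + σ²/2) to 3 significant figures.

E[T] ≈ 48.3 km

If T ~ Lognormal(μ,σ) then ln T ~ Normal(μ,σ), so the p-quantile of ln T is μ + z_p·σ.
ln(19) = 2.944 and ln(100) = 4.605; z_{0.25} = -0.6745, z_{0.9} = 1.282.
σ = (4.605 − 2.944)/(1.282 − (-0.6745)) = 0.849.
μ = 2.944 − (-0.6745)·0.849 = 3.517.
E[T] = exp(μ + σ²/2) = exp(3.517 + 0.3604) = 48.3 km.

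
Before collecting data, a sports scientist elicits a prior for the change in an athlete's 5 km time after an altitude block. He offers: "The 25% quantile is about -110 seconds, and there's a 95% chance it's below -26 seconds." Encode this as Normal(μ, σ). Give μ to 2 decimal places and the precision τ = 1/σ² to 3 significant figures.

The p-quantile of Normal(μ,σ) is μ + z_p·σ, with z_{0.25} = -0.6745 and z_{0.95} = 1.645.
Eliminate σ: μ = (z₂·x₁ − z₁·x₂)/(z₂ − z₁) = (1.645·-110 − (-0.6745)·-26)/2.319 = -85.57.
Then σ = (x₂ − x₁)/(z₂ − z₁) = (-26 − -110)/2.319 = 36.22.
Precision τ = 1/σ² = 1/36.22² = 0.000762.

μ = -85.57, τ = 0.000762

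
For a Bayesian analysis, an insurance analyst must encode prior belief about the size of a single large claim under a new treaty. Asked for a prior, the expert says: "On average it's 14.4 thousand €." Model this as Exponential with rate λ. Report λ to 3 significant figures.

Exponential mean = 1/λ, so λ = 1/14.4 = 0.0694.

λ ≈ 0.0694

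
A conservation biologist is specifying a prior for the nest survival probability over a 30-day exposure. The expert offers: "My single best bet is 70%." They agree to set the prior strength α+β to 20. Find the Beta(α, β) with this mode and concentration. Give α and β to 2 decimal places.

For α,β > 1 the Beta mode is (α−1)/(α+β−2). With α+β = 20, the mode is (α−1)/18.
Set (α−1)/18 = 0.7 → α = 1 + 0.7·18 = 13.60.
β = 20 − α = 6.40.

α = 13.60, β = 6.40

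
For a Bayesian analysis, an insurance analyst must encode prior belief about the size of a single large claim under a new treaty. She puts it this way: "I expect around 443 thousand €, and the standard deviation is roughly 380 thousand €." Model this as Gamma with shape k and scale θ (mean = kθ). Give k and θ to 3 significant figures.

For Gamma(k, scale θ): mean = kθ, variance = kθ², so CV = 1/√k.
CV = SD/mean = 380/443 = 0.8578, hence k = 1/CV² = 1.36.
Then θ = mean/k = 443/1.36 = 326.

k ≈ 1.36, θ ≈ 326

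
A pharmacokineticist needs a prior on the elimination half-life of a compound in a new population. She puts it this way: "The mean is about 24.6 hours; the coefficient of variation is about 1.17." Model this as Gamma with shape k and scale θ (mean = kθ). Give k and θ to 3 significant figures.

k ≈ 0.731, θ ≈ 33.7

For Gamma(k, scale θ): mean = kθ, variance = kθ², so CV = 1/√k.
CV = 1.17, hence k = 1/CV² = 0.731.
Then θ = mean/k = 24.6/0.731 = 33.7.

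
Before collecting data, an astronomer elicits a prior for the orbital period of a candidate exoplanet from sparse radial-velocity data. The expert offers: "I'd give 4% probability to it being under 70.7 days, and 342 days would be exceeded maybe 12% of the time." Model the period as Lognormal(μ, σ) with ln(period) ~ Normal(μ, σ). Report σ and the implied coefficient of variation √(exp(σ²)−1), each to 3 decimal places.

σ ≈ 0.539, CV ≈ 0.580

If T ~ Lognormal(μ,σ) then ln T ~ Normal(μ,σ), so the p-quantile of ln T is μ + z_p·σ.
ln(70.7) = 4.258 and ln(342) = 5.835; z_{0.04} = -1.751, z_{0.88} = 1.175.
σ = (5.835 − 4.258)/(1.175 − (-1.751)) = 0.539.
μ = 4.258 − (-1.751)·0.539 = 5.202.
CV = √(exp(σ²)−1) = √(exp(0.2903)−1) = 0.580.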